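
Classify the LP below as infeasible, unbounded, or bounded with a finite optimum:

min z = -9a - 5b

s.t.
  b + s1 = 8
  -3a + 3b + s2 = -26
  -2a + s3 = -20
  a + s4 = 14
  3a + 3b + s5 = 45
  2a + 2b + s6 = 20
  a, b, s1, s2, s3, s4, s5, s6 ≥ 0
The point (10, 0) satisfies every constraint, so the LP is feasible; the constraints give a ≤ 14 and b ≤ 8, which with a, b ≥ 0 keep the feasible region inside a bounded box. A feasible, bounded LP attains a finite optimum at a vertex.

Evaluating z = -9a - 5b at each vertex:
  (10, 0): z = -90

Bounded optimum: z* = -90 at (10, 0).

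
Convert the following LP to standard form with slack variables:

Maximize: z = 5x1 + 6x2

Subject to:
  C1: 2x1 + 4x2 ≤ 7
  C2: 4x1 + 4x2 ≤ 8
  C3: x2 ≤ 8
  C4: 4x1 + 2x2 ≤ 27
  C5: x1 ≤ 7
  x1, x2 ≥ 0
max z = 5x1 + 6x2

s.t.
  2x1 + 4x2 + s1 = 7
  4x1 + 4x2 + s2 = 8
  x2 + s3 = 8
  4x1 + 2x2 + s4 = 27
  x1 + s5 = 7
  x1, x2, s1, s2, s3, s4, s5 ≥ 0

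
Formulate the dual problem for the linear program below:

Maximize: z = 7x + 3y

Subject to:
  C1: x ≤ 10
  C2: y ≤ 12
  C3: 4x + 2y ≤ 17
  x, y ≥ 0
Minimize: z = 10y1 + 12y2 + 17y3

Subject to:
  C1: -y1 - 4y3 ≤ -7
  C2: -y2 - 2y3 ≤ -3
  y1, y2, y3 ≥ 0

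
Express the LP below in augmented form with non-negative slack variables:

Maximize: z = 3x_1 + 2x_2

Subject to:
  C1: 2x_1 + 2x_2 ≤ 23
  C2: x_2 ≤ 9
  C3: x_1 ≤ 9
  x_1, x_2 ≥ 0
max z = 3x_1 + 2x_2

s.t.
  2x_1 + 2x_2 + s1 = 23
  x_2 + s2 = 9
  x_1 + s3 = 9
  x_1, x_2, s1, s2, s3 ≥ 0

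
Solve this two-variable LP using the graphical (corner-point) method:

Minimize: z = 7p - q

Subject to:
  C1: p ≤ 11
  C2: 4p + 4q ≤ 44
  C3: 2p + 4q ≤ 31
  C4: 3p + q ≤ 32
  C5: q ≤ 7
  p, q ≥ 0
p = 0, q = 7, z = -7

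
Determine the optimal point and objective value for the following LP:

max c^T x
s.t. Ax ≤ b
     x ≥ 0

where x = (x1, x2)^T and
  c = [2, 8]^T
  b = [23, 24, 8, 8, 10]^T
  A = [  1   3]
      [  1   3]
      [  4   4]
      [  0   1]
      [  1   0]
x1 = 0, x2 = 2, z = 16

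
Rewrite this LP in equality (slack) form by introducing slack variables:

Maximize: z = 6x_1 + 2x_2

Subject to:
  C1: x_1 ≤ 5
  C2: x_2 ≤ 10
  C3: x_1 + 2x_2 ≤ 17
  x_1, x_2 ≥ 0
max z = 6x_1 + 2x_2

s.t.
  x_1 + s1 = 5
  x_2 + s2 = 10
  x_1 + 2x_2 + s3 = 17
  x_1, x_2, s1, s2, s3 ≥ 0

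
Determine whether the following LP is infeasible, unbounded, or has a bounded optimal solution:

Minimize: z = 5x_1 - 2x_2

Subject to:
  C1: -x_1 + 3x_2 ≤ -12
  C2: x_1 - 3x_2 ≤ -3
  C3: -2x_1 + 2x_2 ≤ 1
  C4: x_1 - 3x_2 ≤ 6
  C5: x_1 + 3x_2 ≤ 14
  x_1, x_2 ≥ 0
C2 requires x_1 - 3x_2 ≤ -3, while C1 (-x_1 + 3x_2 ≤ -12) is equivalent to x_1 - 3x_2 ≥ 12. Together they would need 12 ≤ x_1 - 3x_2 ≤ -3, which is impossible since 12 > -3. No point satisfies all constraints.

The feasible region is empty; the LP is infeasible.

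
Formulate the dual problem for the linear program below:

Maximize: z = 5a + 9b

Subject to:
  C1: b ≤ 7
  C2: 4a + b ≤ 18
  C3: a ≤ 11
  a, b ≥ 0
Minimize: z = 7y1 + 18y2 + 11y3

Subject to:
  C1: -4y2 - y3 ≤ -5
  C2: -y1 - y2 ≤ -9
  y1, y2, y3 ≥ 0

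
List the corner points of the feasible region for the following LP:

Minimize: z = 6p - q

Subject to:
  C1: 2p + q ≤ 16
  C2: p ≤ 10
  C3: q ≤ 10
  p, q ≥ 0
Each vertex is the intersection of two constraint boundaries that also satisfies all remaining constraints:
  p = 0 and q = 0 → (0, 0)
  2p + q = 16 and q = 0 → (8, 0)
  2p + q = 16 and q = 10 → (3, 10)
  q = 10 and p = 0 → (0, 10)

Vertices: (0, 0), (8, 0), (3, 10), (0, 10)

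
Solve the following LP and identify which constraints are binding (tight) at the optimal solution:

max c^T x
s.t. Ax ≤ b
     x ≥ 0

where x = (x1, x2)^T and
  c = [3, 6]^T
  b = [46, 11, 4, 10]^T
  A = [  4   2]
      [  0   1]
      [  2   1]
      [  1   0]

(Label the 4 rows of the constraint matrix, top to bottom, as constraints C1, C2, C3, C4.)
Optimal: x1 = 0, x2 = 4
Binding: C3, x1 ≥ 0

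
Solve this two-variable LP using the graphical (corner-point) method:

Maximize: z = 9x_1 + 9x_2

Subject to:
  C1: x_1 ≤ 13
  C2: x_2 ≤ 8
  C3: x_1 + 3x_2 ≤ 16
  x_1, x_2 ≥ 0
Each vertex is the intersection of two constraint boundaries that also satisfies all remaining constraints:
  x_1 = 0 and x_2 = 0 → (0, 0)
  x_1 = 13 and x_2 = 0 → (13, 0)
  x_1 = 13 and x_1 + 3x_2 = 16 → (13, 1)
  x_1 + 3x_2 = 16 and x_1 = 0 → (0, 5.333)

Evaluating z = 9x_1 + 9x_2 at each vertex:
  (0, 0): z = 0
  (13, 0): z = 117
  (13, 1): z = 126
  (0, 5.333): z = 48

The maximum is at (13, 1) with z = 126.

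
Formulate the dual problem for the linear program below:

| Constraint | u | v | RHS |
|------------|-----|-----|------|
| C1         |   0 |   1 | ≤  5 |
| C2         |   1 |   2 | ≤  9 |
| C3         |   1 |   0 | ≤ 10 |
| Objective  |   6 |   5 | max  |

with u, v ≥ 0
Minimize: z = 5y1 + 9y2 + 10y3

Subject to:
  C1: -y2 - y3 ≤ -6
  C2: -y1 - 2y2 ≤ -5
  y1, y2, y3 ≥ 0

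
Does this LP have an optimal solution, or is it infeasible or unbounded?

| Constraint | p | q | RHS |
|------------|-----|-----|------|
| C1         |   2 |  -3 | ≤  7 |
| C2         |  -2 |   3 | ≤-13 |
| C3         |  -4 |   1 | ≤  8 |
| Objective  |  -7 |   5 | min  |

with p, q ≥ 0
C1 requires 2p - 3q ≤ 7, while C2 (-2p + 3q ≤ -13) is equivalent to 2p - 3q ≥ 13. Together they would need 13 ≤ 2p - 3q ≤ 7, which is impossible since 13 > 7. No point satisfies all constraints.

The feasible region is empty; the LP is infeasible.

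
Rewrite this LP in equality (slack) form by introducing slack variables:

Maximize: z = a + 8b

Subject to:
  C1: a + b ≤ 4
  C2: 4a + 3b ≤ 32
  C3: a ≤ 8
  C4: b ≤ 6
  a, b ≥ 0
max z = a + 8b

s.t.
  a + b + s1 = 4
  4a + 3b + s2 = 32
  a + s3 = 8
  b + s4 = 6
  a, b, s1, s2, s3, s4 ≥ 0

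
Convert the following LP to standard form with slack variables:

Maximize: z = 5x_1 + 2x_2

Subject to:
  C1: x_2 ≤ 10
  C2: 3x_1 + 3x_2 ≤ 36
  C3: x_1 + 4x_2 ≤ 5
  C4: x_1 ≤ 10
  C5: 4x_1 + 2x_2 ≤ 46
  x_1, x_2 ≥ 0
max z = 5x_1 + 2x_2

s.t.
  x_2 + s1 = 10
  3x_1 + 3x_2 + s2 = 36
  x_1 + 4x_2 + s3 = 5
  x_1 + s4 = 10
  4x_1 + 2x_2 + s5 = 46
  x_1, x_2, s1, s2, s3, s4, s5 ≥ 0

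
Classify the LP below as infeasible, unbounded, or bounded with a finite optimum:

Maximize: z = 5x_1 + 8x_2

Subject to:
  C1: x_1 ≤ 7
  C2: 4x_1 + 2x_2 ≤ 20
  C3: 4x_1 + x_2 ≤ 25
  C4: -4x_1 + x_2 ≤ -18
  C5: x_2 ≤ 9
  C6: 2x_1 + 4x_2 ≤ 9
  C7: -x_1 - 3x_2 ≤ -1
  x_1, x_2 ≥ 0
The point (4.5, 0) satisfies every constraint, so the LP is feasible; the constraints give x_1 ≤ 7 and x_2 ≤ 9, which with x_1, x_2 ≥ 0 keep the feasible region inside a bounded box. A feasible, bounded LP attains a finite optimum at a vertex.

Feasible with finite optimum z* = 22.5 at (4.5, 0).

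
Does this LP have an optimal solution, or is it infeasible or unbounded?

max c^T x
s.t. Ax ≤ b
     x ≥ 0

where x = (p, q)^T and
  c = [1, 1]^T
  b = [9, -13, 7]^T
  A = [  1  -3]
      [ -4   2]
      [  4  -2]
One constraint requires 4p - 2q ≤ 7, while the constraint -4p + 2q ≤ -13 is equivalent to 4p - 2q ≥ 13. Together they would need 13 ≤ 4p - 2q ≤ 7, which is impossible since 13 > 7. No point satisfies all constraints.

Infeasible — the constraint set is empty.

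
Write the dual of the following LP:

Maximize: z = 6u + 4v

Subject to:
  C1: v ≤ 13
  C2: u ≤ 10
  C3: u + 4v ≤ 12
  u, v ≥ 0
Minimize: z = 13y1 + 10y2 + 12y3

Subject to:
  C1: -y2 - y3 ≤ -6
  C2: -y1 - 4y3 ≤ -4
  y1, y2, y3 ≥ 0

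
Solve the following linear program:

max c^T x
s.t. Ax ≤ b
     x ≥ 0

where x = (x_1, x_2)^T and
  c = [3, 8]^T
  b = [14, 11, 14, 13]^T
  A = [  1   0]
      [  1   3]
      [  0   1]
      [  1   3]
x_1 = 11, x_2 = 0, z = 33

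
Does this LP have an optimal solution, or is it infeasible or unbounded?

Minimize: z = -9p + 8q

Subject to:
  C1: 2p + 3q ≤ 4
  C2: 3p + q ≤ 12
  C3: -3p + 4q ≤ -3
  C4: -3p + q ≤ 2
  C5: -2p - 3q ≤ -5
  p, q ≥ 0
C1 requires 2p + 3q ≤ 4, while C5 (-2p - 3q ≤ -5) is equivalent to 2p + 3q ≥ 5. Together they would need 5 ≤ 2p + 3q ≤ 4, which is impossible since 5 > 4. No point satisfies all constraints.

Infeasible — the constraint set is empty.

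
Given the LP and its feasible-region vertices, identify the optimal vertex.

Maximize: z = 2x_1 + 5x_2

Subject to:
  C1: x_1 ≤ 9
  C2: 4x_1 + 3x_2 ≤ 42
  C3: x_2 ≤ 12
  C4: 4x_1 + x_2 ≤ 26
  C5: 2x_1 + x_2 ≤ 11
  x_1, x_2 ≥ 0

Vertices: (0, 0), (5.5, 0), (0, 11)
(0, 11) with z = 55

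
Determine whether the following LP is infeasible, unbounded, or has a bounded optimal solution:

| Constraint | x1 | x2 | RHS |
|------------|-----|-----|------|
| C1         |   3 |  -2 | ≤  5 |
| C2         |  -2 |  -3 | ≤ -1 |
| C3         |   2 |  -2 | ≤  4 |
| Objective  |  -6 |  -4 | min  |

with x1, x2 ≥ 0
Feasible point: (0, 1) satisfies every constraint, so the LP is feasible.
Direction d = (0, 1): for each constraint row a, a·d ≤ 0 —
  (3)(0) + (-2)(1) = -2 ≤ 0
  (-2)(0) + (-3)(1) = -3 ≤ 0
  (2)(0) + (-2)(1) = -2 ≤ 0
and d ≥ 0, so (0, 1) + t·d stays feasible for every t ≥ 0. Along this ray z = -6x1 - 4x2 changes by -4 per unit t, so z → −∞.

Unbounded: there is a feasible ray along which z → −∞.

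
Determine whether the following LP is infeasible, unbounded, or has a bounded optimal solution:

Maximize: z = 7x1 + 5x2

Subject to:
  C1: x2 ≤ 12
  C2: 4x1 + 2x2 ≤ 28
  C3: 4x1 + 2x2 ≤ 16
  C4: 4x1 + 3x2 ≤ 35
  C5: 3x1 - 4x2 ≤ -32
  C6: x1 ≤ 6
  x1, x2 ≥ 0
The point (0, 8) satisfies every constraint, so the LP is feasible; the constraints give x1 ≤ 6 and x2 ≤ 12, which with x1, x2 ≥ 0 keep the feasible region inside a bounded box. A feasible, bounded LP attains a finite optimum at a vertex.

Evaluating z = 7x1 + 5x2 at each vertex:
  (0, 8): z = 40

Bounded optimum: z* = 40 at (0, 8).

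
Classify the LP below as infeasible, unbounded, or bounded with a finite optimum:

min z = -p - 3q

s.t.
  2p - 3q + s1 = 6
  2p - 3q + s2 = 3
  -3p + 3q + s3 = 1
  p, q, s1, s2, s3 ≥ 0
Feasible point: (0, 0) satisfies every constraint, so the LP is feasible.
Direction d = (1, 1): for each constraint row a, a·d ≤ 0 —
  (2)(1) + (-3)(1) = -1 ≤ 0
  (2)(1) + (-3)(1) = -1 ≤ 0
  (-3)(1) + (3)(1) = 0 ≤ 0
and d ≥ 0, so (0, 0) + t·d stays feasible for every t ≥ 0. Along this ray z = -p - 3q changes by -4 per unit t, so z → −∞.

The LP is unbounded; z can be made arbitrarily small.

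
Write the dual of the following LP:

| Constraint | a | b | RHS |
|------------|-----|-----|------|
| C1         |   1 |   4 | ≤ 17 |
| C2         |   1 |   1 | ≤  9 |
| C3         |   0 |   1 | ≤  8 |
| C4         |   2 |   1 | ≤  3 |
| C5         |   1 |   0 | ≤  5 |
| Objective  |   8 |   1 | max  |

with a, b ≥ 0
Minimize: z = 17y1 + 9y2 + 8y3 + 3y4 + 5y5

Subject to:
  C1: -y1 - y2 - 2y4 - y5 ≤ -8
  C2: -4y1 - y2 - y3 - y4 ≤ -1
  y1, y2, y3, y4, y5 ≥ 0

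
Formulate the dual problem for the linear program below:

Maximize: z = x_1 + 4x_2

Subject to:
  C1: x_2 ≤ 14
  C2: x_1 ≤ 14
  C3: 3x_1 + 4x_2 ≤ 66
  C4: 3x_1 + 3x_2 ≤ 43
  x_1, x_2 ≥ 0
Minimize: z = 14y1 + 14y2 + 66y3 + 43y4

Subject to:
  C1: -y2 - 3y3 - 3y4 ≤ -1
  C2: -y1 - 4y3 - 3y4 ≤ -4
  y1, y2, y3, y4 ≥ 0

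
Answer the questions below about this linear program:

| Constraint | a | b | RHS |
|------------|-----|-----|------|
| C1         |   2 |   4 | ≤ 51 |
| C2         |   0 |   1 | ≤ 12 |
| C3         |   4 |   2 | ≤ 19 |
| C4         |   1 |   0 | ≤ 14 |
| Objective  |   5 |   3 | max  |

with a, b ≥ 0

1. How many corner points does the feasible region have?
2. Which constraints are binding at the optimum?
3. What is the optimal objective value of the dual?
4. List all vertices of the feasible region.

1. 3
2. C3, a ≥ 0
3. 28.5 (by strong duality, equal to the primal optimum)
4. (0, 0), (4.75, 0), (0, 9.5)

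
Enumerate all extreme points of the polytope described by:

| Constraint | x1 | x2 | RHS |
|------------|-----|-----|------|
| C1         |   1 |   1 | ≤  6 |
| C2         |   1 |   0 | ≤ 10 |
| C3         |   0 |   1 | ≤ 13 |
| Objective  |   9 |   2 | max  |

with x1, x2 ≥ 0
Each vertex is the intersection of two constraint boundaries that also satisfies all remaining constraints:
  x1 = 0 and x2 = 0 → (0, 0)
  x1 + x2 = 6 and x2 = 0 → (6, 0)
  x1 + x2 = 6 and x1 = 0 → (0, 6)

Vertices: (0, 0), (6, 0), (0, 6)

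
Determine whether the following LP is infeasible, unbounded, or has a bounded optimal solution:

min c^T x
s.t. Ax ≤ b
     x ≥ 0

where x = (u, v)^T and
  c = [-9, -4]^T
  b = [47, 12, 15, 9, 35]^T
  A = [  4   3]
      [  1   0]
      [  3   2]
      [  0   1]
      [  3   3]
The point (5, 0) satisfies every constraint, so the LP is feasible; the constraints give u ≤ 12 and v ≤ 9, which with u, v ≥ 0 keep the feasible region inside a bounded box. A feasible, bounded LP attains a finite optimum at a vertex.

The LP has an optimal solution: (5, 0) with z = -45.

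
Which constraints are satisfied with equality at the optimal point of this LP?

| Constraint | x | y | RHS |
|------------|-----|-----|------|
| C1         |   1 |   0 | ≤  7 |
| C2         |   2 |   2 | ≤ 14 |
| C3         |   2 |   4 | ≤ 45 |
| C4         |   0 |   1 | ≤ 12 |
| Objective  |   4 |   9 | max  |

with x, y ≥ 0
Optimal: x = 0, y = 7
Binding: C2, x ≥ 0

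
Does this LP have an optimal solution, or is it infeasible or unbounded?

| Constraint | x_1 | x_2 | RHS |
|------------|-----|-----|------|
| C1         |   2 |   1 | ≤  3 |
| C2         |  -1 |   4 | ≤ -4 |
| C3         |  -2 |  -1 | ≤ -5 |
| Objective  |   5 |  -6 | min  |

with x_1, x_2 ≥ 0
C1 requires 2x_1 + x_2 ≤ 3, while C3 (-2x_1 - x_2 ≤ -5) is equivalent to 2x_1 + x_2 ≥ 5. Together they would need 5 ≤ 2x_1 + x_2 ≤ 3, which is impossible since 5 > 3. No point satisfies all constraints.

The feasible region is empty; the LP is infeasible.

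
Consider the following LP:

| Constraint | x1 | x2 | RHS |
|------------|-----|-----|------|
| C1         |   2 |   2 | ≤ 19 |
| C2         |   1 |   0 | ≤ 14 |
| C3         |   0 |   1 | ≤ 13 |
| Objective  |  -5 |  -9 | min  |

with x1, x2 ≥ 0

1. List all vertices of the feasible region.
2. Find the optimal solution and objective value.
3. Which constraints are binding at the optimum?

1. (0, 0), (9.5, 0), (0, 9.5)
2. x1 = 0, x2 = 9.5, z = -85.5
3. C1, x1 ≥ 0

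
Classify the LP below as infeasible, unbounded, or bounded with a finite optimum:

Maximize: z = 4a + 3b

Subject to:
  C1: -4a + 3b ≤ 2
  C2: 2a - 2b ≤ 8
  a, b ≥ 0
Feasible point: (0, 0) satisfies every constraint, so the LP is feasible.
Direction d = (1, 1): for each constraint row a, a·d ≤ 0 —
  (-4)(1) + (3)(1) = -1 ≤ 0
  (2)(1) + (-2)(1) = 0 ≤ 0
and d ≥ 0, so (0, 0) + t·d stays feasible for every t ≥ 0. Along this ray z = 4a + 3b changes by 7 per unit t, so z → +∞.

Unbounded: there is a feasible ray along which z → +∞.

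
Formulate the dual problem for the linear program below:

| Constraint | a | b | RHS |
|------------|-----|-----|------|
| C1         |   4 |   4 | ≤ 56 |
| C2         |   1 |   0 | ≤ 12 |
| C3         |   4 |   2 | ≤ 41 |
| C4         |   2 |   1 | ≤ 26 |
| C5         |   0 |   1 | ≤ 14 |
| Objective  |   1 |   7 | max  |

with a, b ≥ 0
Minimize: z = 56y1 + 12y2 + 41y3 + 26y4 + 14y5

Subject to:
  C1: -4y1 - y2 - 4y3 - 2y4 ≤ -1
  C2: -4y1 - 2y3 - y4 - y5 ≤ -7
  y1, y2, y3, y4, y5 ≥ 0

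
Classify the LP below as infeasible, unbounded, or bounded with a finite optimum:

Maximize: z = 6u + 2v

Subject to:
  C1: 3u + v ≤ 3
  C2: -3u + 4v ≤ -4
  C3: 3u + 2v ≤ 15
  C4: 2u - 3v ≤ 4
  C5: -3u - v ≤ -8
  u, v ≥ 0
C1 requires 3u + v ≤ 3, while C5 (-3u - v ≤ -8) is equivalent to 3u + v ≥ 8. Together they would need 8 ≤ 3u + v ≤ 3, which is impossible since 8 > 3. No point satisfies all constraints.

Infeasible: no point satisfies all constraints simultaneously.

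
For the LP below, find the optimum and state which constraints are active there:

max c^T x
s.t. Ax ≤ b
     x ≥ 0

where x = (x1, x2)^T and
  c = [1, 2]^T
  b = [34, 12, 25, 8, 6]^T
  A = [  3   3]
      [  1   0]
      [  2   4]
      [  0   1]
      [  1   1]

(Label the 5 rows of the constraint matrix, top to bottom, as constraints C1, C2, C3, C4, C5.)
Optimal: x1 = 0, x2 = 6
Slack at optimum:
  C1: slack = 16
  C2: slack = 12
  C3: slack = 1
  C4: slack = 2
  C5: slack = 0 (binding)
  x1 ≥ 0: x1 = 0 (binding)
  x2 ≥ 0: x2 = 6
Binding constraints: C5, x1 ≥ 0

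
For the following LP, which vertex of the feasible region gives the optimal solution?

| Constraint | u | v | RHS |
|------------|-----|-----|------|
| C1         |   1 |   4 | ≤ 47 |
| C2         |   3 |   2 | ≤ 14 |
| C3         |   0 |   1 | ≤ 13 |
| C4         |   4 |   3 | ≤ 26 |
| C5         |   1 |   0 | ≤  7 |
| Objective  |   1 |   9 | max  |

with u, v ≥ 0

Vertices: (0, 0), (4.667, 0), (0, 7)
(0, 7) with z = 63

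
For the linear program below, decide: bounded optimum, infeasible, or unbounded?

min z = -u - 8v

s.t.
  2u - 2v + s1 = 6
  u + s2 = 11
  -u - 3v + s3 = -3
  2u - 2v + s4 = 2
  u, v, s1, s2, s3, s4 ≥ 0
Feasible point: (0, 1) satisfies every constraint, so the LP is feasible.
Direction d = (0, 1): for each constraint row a, a·d ≤ 0 —
  (2)(0) + (-2)(1) = -2 ≤ 0
  (1)(0) + (0)(1) = 0 ≤ 0
  (-1)(0) + (-3)(1) = -3 ≤ 0
  (2)(0) + (-2)(1) = -2 ≤ 0
and d ≥ 0, so (0, 1) + t·d stays feasible for every t ≥ 0. Along this ray z = -u - 8v changes by -8 per unit t, so z → −∞.

Unbounded: there is a feasible ray along which z → −∞.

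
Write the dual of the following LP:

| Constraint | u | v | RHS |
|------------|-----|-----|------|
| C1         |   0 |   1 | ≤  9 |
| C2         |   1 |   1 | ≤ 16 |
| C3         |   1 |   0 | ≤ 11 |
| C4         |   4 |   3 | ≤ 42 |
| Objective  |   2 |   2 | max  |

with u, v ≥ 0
Minimize: z = 9y1 + 16y2 + 11y3 + 42y4

Subject to:
  C1: -y2 - y3 - 4y4 ≤ -2
  C2: -y1 - y2 - 3y4 ≤ -2
  y1, y2, y3, y4 ≥ 0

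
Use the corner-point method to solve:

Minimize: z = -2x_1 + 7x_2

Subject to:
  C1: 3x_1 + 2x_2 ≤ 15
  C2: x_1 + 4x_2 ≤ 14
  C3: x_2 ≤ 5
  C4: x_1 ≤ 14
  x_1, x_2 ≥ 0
Each vertex is the intersection of two constraint boundaries that also satisfies all remaining constraints:
  x_1 = 0 and x_2 = 0 → (0, 0)
  3x_1 + 2x_2 = 15 and x_2 = 0 → (5, 0)
  3x_1 + 2x_2 = 15 and x_1 + 4x_2 = 14 → (3.2, 2.7)
  x_1 + 4x_2 = 14 and x_1 = 0 → (0, 3.5)

Evaluating z = -2x_1 + 7x_2 at each vertex:
  (0, 0): z = 0
  (5, 0): z = -10
  (3.2, 2.7): z = 12.5
  (0, 3.5): z = 24.5

The minimum is at (5, 0) with z = -10.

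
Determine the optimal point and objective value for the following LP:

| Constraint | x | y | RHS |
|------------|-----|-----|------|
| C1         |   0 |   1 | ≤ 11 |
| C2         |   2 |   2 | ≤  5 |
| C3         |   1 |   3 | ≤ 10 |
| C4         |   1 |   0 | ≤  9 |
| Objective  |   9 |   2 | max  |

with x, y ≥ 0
x = 2.5, y = 0, z = 22.5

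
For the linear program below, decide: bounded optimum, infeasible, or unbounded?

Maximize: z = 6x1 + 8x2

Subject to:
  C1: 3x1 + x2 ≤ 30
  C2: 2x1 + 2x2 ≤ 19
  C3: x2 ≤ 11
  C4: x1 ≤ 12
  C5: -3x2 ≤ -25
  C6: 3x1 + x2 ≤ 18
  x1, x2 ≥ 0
The point (0, 9.5) satisfies every constraint, so the LP is feasible; the constraints give x1 ≤ 12 and x2 ≤ 11, which with x1, x2 ≥ 0 keep the feasible region inside a bounded box. A feasible, bounded LP attains a finite optimum at a vertex.

Evaluating z = 6x1 + 8x2 at each vertex:
  (0, 8.333): z = 66.67
  (1.167, 8.333): z = 73.67
  (0, 9.5): z = 76

The LP has an optimal solution: (0, 9.5) with z = 76.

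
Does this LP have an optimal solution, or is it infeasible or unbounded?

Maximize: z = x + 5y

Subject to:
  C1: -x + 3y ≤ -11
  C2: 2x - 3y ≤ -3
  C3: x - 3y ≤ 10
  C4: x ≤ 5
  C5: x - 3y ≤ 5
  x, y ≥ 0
C3 requires x - 3y ≤ 10, while C1 (-x + 3y ≤ -11) is equivalent to x - 3y ≥ 11. Together they would need 11 ≤ x - 3y ≤ 10, which is impossible since 11 > 10. No point satisfies all constraints.

Infeasible: no point satisfies all constraints simultaneously.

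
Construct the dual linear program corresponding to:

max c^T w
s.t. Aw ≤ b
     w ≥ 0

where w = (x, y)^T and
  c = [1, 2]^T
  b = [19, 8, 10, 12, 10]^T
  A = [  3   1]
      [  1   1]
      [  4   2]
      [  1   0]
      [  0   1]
Minimize: z = 19y1 + 8y2 + 10y3 + 12y4 + 10y5

Subject to:
  C1: -3y1 - y2 - 4y3 - y4 ≤ -1
  C2: -y1 - y2 - 2y3 - y5 ≤ -2
  y1, y2, y3, y4, y5 ≥ 0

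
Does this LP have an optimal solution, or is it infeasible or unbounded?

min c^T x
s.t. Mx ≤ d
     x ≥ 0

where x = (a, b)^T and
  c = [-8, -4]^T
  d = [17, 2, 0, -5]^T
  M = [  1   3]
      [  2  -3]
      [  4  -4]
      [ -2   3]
One constraint requires 2a - 3b ≤ 2, while the constraint -2a + 3b ≤ -5 is equivalent to 2a - 3b ≥ 5. Together they would need 5 ≤ 2a - 3b ≤ 2, which is impossible since 5 > 2. No point satisfies all constraints.

Infeasible — the constraint set is empty.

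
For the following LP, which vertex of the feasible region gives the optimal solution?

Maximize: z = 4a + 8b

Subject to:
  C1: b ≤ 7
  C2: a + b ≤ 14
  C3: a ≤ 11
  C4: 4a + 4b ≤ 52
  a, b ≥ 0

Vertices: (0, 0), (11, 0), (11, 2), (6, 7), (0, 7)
Evaluating z = 4a + 8b at each vertex:
  (0, 0): z = 0
  (11, 0): z = 44
  (11, 2): z = 60
  (6, 7): z = 80
  (0, 7): z = 56

The largest value is z = 80, attained at (6, 7).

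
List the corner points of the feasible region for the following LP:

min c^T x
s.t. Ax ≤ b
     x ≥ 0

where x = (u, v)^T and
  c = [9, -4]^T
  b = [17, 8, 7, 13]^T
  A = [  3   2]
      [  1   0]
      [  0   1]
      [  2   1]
Each vertex is the intersection of two constraint boundaries that also satisfies all remaining constraints:
  u = 0 and v = 0 → (0, 0)
  3u + 2v = 17 and v = 0 → (5.667, 0)
  3u + 2v = 17 and v = 7 → (1, 7)
  v = 7 and u = 0 → (0, 7)

Vertices: (0, 0), (5.667, 0), (1, 7), (0, 7)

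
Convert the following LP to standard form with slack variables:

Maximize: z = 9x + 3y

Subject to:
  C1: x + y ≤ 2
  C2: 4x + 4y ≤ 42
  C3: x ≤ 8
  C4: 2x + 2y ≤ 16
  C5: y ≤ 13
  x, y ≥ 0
max z = 9x + 3y

s.t.
  x + y + s1 = 2
  4x + 4y + s2 = 42
  x + s3 = 8
  2x + 2y + s4 = 16
  y + s5 = 13
  x, y, s1, s2, s3, s4, s5 ≥ 0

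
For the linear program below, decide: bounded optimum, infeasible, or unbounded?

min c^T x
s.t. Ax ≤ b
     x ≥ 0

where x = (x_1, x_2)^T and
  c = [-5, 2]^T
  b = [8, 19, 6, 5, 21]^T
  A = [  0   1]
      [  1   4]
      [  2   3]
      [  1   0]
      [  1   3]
The point (3, 0) satisfies every constraint, so the LP is feasible; the constraints give x_1 ≤ 5 and x_2 ≤ 8, which with x_1, x_2 ≥ 0 keep the feasible region inside a bounded box. A feasible, bounded LP attains a finite optimum at a vertex.

The LP has an optimal solution: (3, 0) with z = -15.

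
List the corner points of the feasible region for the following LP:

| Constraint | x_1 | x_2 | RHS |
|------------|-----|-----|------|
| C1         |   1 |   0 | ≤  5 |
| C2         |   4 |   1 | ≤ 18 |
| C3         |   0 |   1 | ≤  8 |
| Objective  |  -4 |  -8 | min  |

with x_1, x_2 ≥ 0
Each vertex is the intersection of two constraint boundaries that also satisfies all remaining constraints:
  x_1 = 0 and x_2 = 0 → (0, 0)
  4x_1 + x_2 = 18 and x_2 = 0 → (4.5, 0)
  4x_1 + x_2 = 18 and x_2 = 8 → (2.5, 8)
  x_2 = 8 and x_1 = 0 → (0, 8)

Vertices: (0, 0), (4.5, 0), (2.5, 8), (0, 8)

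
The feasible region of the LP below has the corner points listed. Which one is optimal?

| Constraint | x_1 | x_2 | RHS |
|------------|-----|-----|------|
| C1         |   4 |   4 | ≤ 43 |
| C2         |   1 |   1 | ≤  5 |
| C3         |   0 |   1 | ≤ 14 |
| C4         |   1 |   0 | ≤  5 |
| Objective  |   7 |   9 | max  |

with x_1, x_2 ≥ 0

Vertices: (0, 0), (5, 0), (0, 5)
Evaluating z = 7x_1 + 9x_2 at each vertex:
  (0, 0): z = 0
  (5, 0): z = 35
  (0, 5): z = 45

The largest value is z = 45, attained at (0, 5).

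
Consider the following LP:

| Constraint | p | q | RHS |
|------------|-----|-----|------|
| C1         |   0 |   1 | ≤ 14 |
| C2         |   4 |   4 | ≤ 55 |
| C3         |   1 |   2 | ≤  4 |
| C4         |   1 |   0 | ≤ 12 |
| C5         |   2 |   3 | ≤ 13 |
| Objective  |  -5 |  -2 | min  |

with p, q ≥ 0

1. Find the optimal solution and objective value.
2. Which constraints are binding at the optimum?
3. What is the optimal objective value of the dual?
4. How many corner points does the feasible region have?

1. p = 4, q = 0, z = -20
2. C3, q ≥ 0
3. -20 (by strong duality, equal to the primal optimum)
4. 3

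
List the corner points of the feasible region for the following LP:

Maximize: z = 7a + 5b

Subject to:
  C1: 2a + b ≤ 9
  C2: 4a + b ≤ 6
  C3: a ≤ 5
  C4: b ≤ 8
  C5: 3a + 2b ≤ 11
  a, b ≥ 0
Each vertex is the intersection of two constraint boundaries that also satisfies all remaining constraints:
  a = 0 and b = 0 → (0, 0)
  4a + b = 6 and b = 0 → (1.5, 0)
  4a + b = 6 and 3a + 2b = 11 → (0.2, 5.2)
  3a + 2b = 11 and a = 0 → (0, 5.5)

Vertices: (0, 0), (1.5, 0), (0.2, 5.2), (0, 5.5)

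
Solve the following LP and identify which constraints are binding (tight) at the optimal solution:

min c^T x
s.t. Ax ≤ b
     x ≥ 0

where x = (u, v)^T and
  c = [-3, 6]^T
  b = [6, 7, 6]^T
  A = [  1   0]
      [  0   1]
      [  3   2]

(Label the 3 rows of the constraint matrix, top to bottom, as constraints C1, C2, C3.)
Optimal: u = 2, v = 0
Binding: C3, v ≥ 0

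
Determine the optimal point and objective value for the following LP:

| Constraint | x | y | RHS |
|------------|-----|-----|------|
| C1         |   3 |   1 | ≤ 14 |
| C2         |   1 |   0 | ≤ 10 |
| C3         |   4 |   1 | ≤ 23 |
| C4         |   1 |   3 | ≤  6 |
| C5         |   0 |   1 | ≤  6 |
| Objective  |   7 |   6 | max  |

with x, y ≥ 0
Each vertex is the intersection of two constraint boundaries that also satisfies all remaining constraints:
  x = 0 and y = 0 → (0, 0)
  3x + y = 14 and y = 0 → (4.667, 0)
  3x + y = 14 and x + 3y = 6 → (4.5, 0.5)
  x + 3y = 6 and x = 0 → (0, 2)

Evaluating z = 7x + 6y at each vertex:
  (0, 0): z = 0
  (4.667, 0): z = 32.67
  (4.5, 0.5): z = 34.5
  (0, 2): z = 12

The maximum is at (4.5, 0.5) with z = 34.5.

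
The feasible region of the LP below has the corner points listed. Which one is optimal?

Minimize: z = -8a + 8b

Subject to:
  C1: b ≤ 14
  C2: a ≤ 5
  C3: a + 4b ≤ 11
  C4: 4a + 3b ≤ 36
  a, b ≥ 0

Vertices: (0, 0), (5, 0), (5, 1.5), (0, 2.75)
Evaluating z = -8a + 8b at each vertex:
  (0, 0): z = 0
  (5, 0): z = -40
  (5, 1.5): z = -28
  (0, 2.75): z = 22

The smallest value is z = -40, attained at (5, 0).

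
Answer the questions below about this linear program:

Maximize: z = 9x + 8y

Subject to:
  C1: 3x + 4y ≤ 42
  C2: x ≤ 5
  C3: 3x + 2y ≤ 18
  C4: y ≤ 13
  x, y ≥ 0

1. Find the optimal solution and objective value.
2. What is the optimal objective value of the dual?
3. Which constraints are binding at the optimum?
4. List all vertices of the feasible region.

1. x = 0, y = 9, z = 72
2. 72 (by strong duality, equal to the primal optimum)
3. C3, x ≥ 0
4. (0, 0), (5, 0), (5, 1.5), (0, 9)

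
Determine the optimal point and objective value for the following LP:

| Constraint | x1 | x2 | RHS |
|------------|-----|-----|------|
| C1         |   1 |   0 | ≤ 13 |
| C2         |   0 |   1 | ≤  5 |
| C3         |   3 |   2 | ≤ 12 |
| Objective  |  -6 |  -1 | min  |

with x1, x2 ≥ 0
x1 = 4, x2 = 0, z = -24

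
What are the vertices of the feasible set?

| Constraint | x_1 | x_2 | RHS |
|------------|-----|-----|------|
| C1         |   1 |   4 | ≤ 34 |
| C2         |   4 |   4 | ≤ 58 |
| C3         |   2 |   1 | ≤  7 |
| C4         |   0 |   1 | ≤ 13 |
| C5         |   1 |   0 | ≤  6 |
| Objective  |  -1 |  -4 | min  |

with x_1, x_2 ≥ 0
Each vertex is the intersection of two constraint boundaries that also satisfies all remaining constraints:
  x_1 = 0 and x_2 = 0 → (0, 0)
  2x_1 + x_2 = 7 and x_2 = 0 → (3.5, 0)
  2x_1 + x_2 = 7 and x_1 = 0 → (0, 7)

Vertices: (0, 0), (3.5, 0), (0, 7)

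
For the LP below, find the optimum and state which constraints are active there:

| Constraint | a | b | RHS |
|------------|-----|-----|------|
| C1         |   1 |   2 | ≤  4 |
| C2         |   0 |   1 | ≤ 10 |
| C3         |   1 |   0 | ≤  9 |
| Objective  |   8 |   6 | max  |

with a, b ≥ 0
Optimal: a = 4, b = 0
Slack at optimum:
  C1: slack = 0 (binding)
  C2: slack = 10
  C3: slack = 5
  a ≥ 0: a = 4
  b ≥ 0: b = 0 (binding)
Binding constraints: C1, b ≥ 0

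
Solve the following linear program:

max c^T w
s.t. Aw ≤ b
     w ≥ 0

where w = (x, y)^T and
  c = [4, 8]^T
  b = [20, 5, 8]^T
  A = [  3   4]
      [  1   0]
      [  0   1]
Each vertex is the intersection of two constraint boundaries that also satisfies all remaining constraints:
  x = 0 and y = 0 → (0, 0)
  x = 5 and y = 0 → (5, 0)
  3x + 4y = 20 and x = 5 → (5, 1.25)
  3x + 4y = 20 and x = 0 → (0, 5)

Evaluating z = 4x + 8y at each vertex:
  (0, 0): z = 0
  (5, 0): z = 20
  (5, 1.25): z = 30
  (0, 5): z = 40

The maximum is at (0, 5) with z = 40.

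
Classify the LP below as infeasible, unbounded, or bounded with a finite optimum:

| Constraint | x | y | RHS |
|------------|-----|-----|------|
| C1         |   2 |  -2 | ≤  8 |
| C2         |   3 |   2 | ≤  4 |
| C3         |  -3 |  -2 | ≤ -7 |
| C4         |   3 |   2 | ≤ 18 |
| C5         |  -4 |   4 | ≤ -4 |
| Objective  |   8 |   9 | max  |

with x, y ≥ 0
C2 requires 3x + 2y ≤ 4, while C3 (-3x - 2y ≤ -7) is equivalent to 3x + 2y ≥ 7. Together they would need 7 ≤ 3x + 2y ≤ 4, which is impossible since 7 > 4. No point satisfies all constraints.

Infeasible — the constraint set is empty.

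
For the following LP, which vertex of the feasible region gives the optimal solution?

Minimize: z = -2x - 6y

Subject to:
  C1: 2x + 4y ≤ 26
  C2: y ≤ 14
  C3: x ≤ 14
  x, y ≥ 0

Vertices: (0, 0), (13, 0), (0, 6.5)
Evaluating z = -2x - 6y at each vertex:
  (0, 0): z = 0
  (13, 0): z = -26
  (0, 6.5): z = -39

The smallest value is z = -39, attained at (0, 6.5).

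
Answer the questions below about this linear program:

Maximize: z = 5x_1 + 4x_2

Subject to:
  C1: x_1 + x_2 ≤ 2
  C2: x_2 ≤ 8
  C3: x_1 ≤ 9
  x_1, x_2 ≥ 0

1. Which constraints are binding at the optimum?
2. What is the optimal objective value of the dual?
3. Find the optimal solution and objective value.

1. C1, x_2 ≥ 0
2. 10 (by strong duality, equal to the primal optimum)
3. x_1 = 2, x_2 = 0, z = 10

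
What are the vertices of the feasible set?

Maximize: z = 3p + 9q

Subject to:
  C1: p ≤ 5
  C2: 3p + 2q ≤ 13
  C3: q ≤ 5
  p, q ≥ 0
Each vertex is the intersection of two constraint boundaries that also satisfies all remaining constraints:
  p = 0 and q = 0 → (0, 0)
  3p + 2q = 13 and q = 0 → (4.333, 0)
  3p + 2q = 13 and q = 5 → (1, 5)
  q = 5 and p = 0 → (0, 5)

Vertices: (0, 0), (4.333, 0), (1, 5), (0, 5)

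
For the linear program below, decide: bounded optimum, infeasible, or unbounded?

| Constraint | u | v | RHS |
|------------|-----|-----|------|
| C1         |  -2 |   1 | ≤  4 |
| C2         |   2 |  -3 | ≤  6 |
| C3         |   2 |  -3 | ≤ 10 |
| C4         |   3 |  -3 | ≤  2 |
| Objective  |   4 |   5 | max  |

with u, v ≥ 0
Feasible point: (0, 0) satisfies every constraint, so the LP is feasible.
Direction d = (1, 1): for each constraint row a, a·d ≤ 0 —
  (-2)(1) + (1)(1) = -1 ≤ 0
  (2)(1) + (-3)(1) = -1 ≤ 0
  (2)(1) + (-3)(1) = -1 ≤ 0
  (3)(1) + (-3)(1) = 0 ≤ 0
and d ≥ 0, so (0, 0) + t·d stays feasible for every t ≥ 0. Along this ray z = 4u + 5v changes by 9 per unit t, so z → +∞.

The LP is unbounded; z can be made arbitrarily large.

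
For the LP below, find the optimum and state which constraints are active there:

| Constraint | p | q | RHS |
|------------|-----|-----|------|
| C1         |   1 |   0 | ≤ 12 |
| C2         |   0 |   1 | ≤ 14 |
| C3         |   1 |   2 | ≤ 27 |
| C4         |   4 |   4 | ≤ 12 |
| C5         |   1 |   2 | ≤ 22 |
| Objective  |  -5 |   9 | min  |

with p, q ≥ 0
Optimal: p = 3, q = 0
Slack at optimum:
  C1: slack = 9
  C2: slack = 14
  C3: slack = 24
  C4: slack = 0 (binding)
  C5: slack = 19
  p ≥ 0: p = 3
  q ≥ 0: q = 0 (binding)
Binding constraints: C4, q ≥ 0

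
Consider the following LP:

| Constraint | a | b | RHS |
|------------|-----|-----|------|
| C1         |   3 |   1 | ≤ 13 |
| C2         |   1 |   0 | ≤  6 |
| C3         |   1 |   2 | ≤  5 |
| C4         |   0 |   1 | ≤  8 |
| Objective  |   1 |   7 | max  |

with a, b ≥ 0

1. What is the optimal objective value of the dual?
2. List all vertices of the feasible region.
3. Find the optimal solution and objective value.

1. 17.5 (by strong duality, equal to the primal optimum)
2. (0, 0), (4.333, 0), (4.2, 0.4), (0, 2.5)
3. a = 0, b = 2.5, z = 17.5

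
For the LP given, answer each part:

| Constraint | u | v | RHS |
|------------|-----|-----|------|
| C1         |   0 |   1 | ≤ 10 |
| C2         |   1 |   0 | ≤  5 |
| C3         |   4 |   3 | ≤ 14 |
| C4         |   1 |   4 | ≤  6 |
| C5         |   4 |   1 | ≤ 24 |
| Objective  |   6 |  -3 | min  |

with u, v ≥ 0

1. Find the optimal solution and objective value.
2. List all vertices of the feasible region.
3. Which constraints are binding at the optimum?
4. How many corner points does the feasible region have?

1. u = 0, v = 1.5, z = -4.5
2. (0, 0), (3.5, 0), (2.923, 0.7692), (0, 1.5)
3. C4, u ≥ 0
4. 4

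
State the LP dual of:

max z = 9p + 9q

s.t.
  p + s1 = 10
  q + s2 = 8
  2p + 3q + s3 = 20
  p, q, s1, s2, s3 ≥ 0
Minimize: z = 10y1 + 8y2 + 20y3

Subject to:
  C1: -y1 - 2y3 ≤ -9
  C2: -y2 - 3y3 ≤ -9
  y1, y2, y3 ≥ 0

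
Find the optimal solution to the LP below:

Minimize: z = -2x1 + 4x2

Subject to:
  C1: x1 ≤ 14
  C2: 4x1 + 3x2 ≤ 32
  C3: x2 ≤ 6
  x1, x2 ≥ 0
Each vertex is the intersection of two constraint boundaries that also satisfies all remaining constraints:
  x1 = 0 and x2 = 0 → (0, 0)
  4x1 + 3x2 = 32 and x2 = 0 → (8, 0)
  4x1 + 3x2 = 32 and x2 = 6 → (3.5, 6)
  x2 = 6 and x1 = 0 → (0, 6)

Evaluating z = -2x1 + 4x2 at each vertex:
  (0, 0): z = 0
  (8, 0): z = -16
  (3.5, 6): z = 17
  (0, 6): z = 24

The minimum is at (8, 0) with z = -16.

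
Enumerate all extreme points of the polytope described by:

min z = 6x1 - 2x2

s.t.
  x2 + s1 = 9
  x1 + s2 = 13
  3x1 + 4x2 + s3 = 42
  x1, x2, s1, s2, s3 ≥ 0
Each vertex is the intersection of two constraint boundaries that also satisfies all remaining constraints:
  x1 = 0 and x2 = 0 → (0, 0)
  x1 = 13 and x2 = 0 → (13, 0)
  x1 = 13 and 3x1 + 4x2 = 42 → (13, 0.75)
  x2 = 9 and 3x1 + 4x2 = 42 → (2, 9)
  x2 = 9 and x1 = 0 → (0, 9)

Vertices: (0, 0), (13, 0), (13, 0.75), (2, 9), (0, 9)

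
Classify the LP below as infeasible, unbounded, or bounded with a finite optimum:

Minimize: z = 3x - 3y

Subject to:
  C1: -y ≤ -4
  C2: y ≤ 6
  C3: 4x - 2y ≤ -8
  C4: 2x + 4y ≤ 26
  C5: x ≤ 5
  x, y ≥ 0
The point (0, 6) satisfies every constraint, so the LP is feasible; the constraints give x ≤ 5 and y ≤ 6, which with x, y ≥ 0 keep the feasible region inside a bounded box. A feasible, bounded LP attains a finite optimum at a vertex.

Evaluating z = 3x - 3y at each vertex:
  (0, 4): z = -12
  (1, 6): z = -15
  (0, 6): z = -18

Bounded optimum: z* = -18 at (0, 6).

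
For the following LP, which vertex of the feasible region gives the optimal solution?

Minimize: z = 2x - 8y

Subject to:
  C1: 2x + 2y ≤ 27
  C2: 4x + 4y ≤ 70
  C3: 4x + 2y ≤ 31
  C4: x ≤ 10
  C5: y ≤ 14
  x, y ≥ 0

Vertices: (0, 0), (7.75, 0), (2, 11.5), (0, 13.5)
Evaluating z = 2x - 8y at each vertex:
  (0, 0): z = 0
  (7.75, 0): z = 15.5
  (2, 11.5): z = -88
  (0, 13.5): z = -108

The smallest value is z = -108, attained at (0, 13.5).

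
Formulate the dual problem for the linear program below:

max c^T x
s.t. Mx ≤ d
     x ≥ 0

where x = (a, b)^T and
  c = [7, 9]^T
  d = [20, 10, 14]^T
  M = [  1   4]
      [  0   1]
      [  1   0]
Minimize: z = 20y1 + 10y2 + 14y3

Subject to:
  C1: -y1 - y3 ≤ -7
  C2: -4y1 - y2 ≤ -9
  y1, y2, y3 ≥ 0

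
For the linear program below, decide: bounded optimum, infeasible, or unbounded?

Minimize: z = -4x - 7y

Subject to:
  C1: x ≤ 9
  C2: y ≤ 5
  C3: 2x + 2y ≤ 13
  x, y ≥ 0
The point (1.5, 5) satisfies every constraint, so the LP is feasible; the constraints give x ≤ 9 and y ≤ 5, which with x, y ≥ 0 keep the feasible region inside a bounded box. A feasible, bounded LP attains a finite optimum at a vertex.

Evaluating z = -4x - 7y at each vertex:
  (0, 0): z = 0
  (6.5, 0): z = -26
  (1.5, 5): z = -41
  (0, 5): z = -35

The LP has an optimal solution: (1.5, 5) with z = -41.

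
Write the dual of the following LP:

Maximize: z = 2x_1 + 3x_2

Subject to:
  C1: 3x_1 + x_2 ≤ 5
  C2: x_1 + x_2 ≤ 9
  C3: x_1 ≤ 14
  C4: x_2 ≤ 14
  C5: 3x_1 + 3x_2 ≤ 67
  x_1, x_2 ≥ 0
Minimize: z = 5y1 + 9y2 + 14y3 + 14y4 + 67y5

Subject to:
  C1: -3y1 - y2 - y3 - 3y5 ≤ -2
  C2: -y1 - y2 - y4 - 3y5 ≤ -3
  y1, y2, y3, y4, y5 ≥ 0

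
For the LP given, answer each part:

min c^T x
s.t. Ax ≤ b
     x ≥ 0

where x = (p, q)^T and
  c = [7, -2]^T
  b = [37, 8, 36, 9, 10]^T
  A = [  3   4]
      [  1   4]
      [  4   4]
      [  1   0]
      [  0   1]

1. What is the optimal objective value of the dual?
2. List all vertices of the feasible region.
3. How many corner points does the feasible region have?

1. -4 (by strong duality, equal to the primal optimum)
2. (0, 0), (8, 0), (0, 2)
3. 3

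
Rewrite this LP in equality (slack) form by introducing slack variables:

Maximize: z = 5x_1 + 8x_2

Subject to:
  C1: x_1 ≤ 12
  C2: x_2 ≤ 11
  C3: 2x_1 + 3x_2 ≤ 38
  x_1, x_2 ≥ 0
max z = 5x_1 + 8x_2

s.t.
  x_1 + s1 = 12
  x_2 + s2 = 11
  2x_1 + 3x_2 + s3 = 38
  x_1, x_2, s1, s2, s3 ≥ 0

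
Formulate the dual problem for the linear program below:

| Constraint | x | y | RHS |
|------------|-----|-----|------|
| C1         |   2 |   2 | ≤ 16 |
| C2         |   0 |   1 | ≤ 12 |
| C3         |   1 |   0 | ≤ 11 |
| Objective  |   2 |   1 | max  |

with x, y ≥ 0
Minimize: z = 16y1 + 12y2 + 11y3

Subject to:
  C1: -2y1 - y3 ≤ -2
  C2: -2y1 - y2 ≤ -1
  y1, y2, y3 ≥ 0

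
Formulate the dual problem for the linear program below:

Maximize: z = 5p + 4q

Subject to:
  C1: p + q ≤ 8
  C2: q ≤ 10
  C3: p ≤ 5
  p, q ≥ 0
Minimize: z = 8y1 + 10y2 + 5y3

Subject to:
  C1: -y1 - y3 ≤ -5
  C2: -y1 - y2 ≤ -4
  y1, y2, y3 ≥ 0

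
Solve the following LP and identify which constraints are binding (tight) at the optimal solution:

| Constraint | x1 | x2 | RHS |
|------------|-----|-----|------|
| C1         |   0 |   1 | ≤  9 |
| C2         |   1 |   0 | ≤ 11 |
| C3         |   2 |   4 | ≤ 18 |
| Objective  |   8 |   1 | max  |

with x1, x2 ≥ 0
Optimal: x1 = 9, x2 = 0
Binding: C3, x2 ≥ 0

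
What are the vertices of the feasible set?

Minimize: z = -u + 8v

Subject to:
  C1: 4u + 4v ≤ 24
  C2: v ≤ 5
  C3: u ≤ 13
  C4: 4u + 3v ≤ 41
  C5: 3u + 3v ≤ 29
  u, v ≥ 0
Each vertex is the intersection of two constraint boundaries that also satisfies all remaining constraints:
  u = 0 and v = 0 → (0, 0)
  4u + 4v = 24 and v = 0 → (6, 0)
  4u + 4v = 24 and v = 5 → (1, 5)
  v = 5 and u = 0 → (0, 5)

Vertices: (0, 0), (6, 0), (1, 5), (0, 5)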